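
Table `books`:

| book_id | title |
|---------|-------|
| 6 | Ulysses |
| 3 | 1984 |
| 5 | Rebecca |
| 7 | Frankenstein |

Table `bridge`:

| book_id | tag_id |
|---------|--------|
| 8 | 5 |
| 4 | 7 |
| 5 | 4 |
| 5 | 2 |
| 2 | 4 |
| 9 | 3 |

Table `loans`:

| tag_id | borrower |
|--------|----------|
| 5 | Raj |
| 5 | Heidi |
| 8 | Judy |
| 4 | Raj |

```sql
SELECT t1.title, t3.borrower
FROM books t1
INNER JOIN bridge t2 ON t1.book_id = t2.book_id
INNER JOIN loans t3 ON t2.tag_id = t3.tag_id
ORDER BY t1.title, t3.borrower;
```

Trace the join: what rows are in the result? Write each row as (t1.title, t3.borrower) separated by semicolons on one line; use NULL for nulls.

(Rebecca, Raj)

Joins associate left-to-right: books INNER JOIN bridge on book_id gives 2 intermediate row(s).
Then INNER JOIN `loans t3` on tag_id: keep only rows whose t2.tag_id appears in t3.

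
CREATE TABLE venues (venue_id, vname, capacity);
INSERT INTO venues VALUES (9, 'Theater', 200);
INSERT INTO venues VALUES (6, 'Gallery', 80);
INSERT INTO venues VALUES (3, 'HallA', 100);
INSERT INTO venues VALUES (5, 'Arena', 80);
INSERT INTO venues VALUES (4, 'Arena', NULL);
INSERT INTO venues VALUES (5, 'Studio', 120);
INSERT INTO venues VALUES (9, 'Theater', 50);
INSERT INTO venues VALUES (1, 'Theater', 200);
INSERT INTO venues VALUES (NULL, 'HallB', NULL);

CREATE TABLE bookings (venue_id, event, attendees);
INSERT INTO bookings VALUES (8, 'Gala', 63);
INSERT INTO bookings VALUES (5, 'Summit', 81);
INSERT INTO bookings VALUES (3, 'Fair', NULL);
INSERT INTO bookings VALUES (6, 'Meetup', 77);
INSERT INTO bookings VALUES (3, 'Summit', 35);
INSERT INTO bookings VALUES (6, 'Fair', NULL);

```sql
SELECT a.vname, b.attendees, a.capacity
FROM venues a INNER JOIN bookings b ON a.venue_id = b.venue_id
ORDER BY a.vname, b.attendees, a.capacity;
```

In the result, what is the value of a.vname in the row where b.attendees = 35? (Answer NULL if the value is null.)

HallA

INNER JOIN keeps only pairs where the ON condition holds.
Matching on a.venue_id = b.venue_id. A NULL in a compared column never satisfies the condition.
- a (venue_id=9) has no partner → excluded.
- a (venue_id=6) pairs with 2 row(s) of b.
- a (venue_id=3) pairs with 2 row(s) of b.
- a (venue_id=5) pairs with 1 row(s) of b.
- a (venue_id=4) has no partner → excluded.
- a (venue_id=5) pairs with 1 row(s) of b.
- a (venue_id=9) has no partner → excluded.
- a (venue_id=1) has no partner → excluded.
- a (venue_id=NULL) has no partner → excluded.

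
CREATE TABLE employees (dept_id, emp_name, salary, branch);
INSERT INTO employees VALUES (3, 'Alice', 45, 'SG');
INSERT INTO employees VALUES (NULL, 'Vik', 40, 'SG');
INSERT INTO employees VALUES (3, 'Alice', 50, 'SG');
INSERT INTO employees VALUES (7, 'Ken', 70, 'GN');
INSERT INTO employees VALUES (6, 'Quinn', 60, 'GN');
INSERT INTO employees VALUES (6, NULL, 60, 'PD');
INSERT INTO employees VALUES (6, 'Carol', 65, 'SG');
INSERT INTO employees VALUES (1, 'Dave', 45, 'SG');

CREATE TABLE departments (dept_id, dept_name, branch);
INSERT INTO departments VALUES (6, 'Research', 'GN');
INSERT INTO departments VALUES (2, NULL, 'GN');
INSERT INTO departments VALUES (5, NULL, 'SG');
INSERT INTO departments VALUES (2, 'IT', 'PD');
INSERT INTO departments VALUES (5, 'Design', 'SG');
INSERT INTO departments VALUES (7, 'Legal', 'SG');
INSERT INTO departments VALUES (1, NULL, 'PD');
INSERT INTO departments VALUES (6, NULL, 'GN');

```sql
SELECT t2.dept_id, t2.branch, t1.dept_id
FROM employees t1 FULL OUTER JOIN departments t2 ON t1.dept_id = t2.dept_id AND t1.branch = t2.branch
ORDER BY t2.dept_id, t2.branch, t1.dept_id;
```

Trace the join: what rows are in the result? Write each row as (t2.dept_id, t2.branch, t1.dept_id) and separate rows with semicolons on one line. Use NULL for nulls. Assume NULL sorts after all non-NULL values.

(1, PD, NULL); (2, GN, NULL); (2, PD, NULL); (5, SG, NULL); (5, SG, NULL); (6, GN, 6); (6, GN, 6); (7, SG, NULL); (NULL, NULL, 1); (NULL, NULL, 3); (NULL, NULL, 3); (NULL, NULL, 6); (NULL, NULL, 6); (NULL, NULL, 7); (NULL, NULL, NULL)

FULL OUTER JOIN keeps every row from both sides; unmatched rows get NULL for the other side's columns.
Matching on t1.dept_id = t2.dept_id AND t1.branch = t2.branch. A NULL in a compared column never satisfies the condition.
- t1 (dept_id=3, branch=SG) has no partner → padded with NULL.
- t1 (dept_id=NULL, branch=SG) has no partner → padded with NULL.
- t1 (dept_id=3, branch=SG) has no partner → padded with NULL.
- t1 (dept_id=7, branch=GN) has no partner → padded with NULL.
- t1 (dept_id=6, branch=GN) pairs with 2 row(s) of t2.
- t1 (dept_id=6, branch=PD) has no partner → padded with NULL.
- t1 (dept_id=6, branch=SG) has no partner → padded with NULL.
- t1 (dept_id=1, branch=SG) has no partner → padded with NULL.
- 6 row(s) from t2 found no t1 partner → padded with NULL.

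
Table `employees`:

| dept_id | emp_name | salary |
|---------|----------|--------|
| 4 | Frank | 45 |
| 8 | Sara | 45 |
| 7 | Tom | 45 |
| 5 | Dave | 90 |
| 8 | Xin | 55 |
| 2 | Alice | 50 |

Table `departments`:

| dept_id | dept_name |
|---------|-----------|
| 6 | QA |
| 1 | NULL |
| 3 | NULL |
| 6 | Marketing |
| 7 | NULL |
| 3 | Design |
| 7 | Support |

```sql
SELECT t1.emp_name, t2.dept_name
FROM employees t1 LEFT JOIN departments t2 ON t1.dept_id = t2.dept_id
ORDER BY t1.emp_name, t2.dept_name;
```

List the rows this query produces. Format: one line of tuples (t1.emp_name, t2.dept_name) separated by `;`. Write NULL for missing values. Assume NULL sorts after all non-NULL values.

(Alice, NULL); (Dave, NULL); (Frank, NULL); (Sara, NULL); (Tom, Support); (Tom, NULL); (Xin, NULL)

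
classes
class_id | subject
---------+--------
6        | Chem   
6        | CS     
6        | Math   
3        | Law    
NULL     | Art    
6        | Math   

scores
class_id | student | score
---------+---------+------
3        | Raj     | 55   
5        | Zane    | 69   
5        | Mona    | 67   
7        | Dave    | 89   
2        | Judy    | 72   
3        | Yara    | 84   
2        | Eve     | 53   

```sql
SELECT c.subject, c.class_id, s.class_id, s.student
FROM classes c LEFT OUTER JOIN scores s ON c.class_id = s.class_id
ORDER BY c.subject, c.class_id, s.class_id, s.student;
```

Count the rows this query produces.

7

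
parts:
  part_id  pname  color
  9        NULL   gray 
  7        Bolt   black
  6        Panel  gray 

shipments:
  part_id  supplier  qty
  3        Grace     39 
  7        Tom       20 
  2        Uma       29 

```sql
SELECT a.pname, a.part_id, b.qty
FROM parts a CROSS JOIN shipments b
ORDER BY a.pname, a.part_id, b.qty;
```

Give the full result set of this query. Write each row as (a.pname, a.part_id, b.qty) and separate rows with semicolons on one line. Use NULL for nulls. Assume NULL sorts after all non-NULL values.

(Bolt, 7, 20); (Bolt, 7, 29); (Bolt, 7, 39); (Panel, 6, 20); (Panel, 6, 29); (Panel, 6, 39); (NULL, 9, 20); (NULL, 9, 29); (NULL, 9, 39)

CROSS JOIN pairs every row of `parts` with every row of `shipments`: 3 × 3 = 9 rows.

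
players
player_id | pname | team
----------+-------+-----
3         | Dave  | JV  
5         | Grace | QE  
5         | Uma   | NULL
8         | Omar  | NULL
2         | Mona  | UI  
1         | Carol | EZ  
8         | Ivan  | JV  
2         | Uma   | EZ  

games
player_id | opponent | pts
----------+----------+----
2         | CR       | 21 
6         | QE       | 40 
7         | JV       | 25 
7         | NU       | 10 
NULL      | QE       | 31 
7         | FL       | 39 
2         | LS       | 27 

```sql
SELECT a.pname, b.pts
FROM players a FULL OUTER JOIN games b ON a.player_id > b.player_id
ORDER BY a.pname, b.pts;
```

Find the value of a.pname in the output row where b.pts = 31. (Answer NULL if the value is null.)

NULL

FULL OUTER JOIN keeps every row from both sides; unmatched rows get NULL for the other side's columns.
Matching on a.player_id > b.player_id. A NULL in a compared column never satisfies the condition.
- player_id=3: 2 matching b row(s), so 2 row(s) emitted.
- player_id=5: 2 matching b row(s), so 2 row(s) emitted.
- player_id=5: 2 matching b row(s), so 2 row(s) emitted.
- player_id=8: 6 matching b row(s), so 6 row(s) emitted.
- player_id=2: no b row matches, row kept with b columns NULL.
- player_id=1: no b row matches, row kept with b columns NULL.
- player_id=8: 6 matching b row(s), so 6 row(s) emitted.
- player_id=2: no b row matches, row kept with b columns NULL.
- 1 b row(s) had no a match → kept, a columns NULL.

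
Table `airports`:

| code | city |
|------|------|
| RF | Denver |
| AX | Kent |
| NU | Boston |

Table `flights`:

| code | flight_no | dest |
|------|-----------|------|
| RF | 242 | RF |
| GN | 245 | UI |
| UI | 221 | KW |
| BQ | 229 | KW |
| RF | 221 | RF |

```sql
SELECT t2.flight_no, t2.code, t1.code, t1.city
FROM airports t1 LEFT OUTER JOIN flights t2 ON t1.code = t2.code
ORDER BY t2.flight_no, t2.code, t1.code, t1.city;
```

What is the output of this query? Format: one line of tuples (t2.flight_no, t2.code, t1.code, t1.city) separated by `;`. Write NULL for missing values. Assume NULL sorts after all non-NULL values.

(221, RF, RF, Denver); (242, RF, RF, Denver); (NULL, NULL, AX, Kent); (NULL, NULL, NU, Boston)

LEFT JOIN keeps every row from `airports`; unmatched rows get NULL for `flights`'s columns.
Matching on t1.code = t2.code.
- t1 row (code=RF): matches 2 t2 row(s) → 2 output row(s).
- t1 row (code=AX): no match → kept, t2 columns NULL.
- t1 row (code=NU): no match → kept, t2 columns NULL.
After projecting and ordering:
t2.flight_no | t2.code | t1.code | t1.city
221 | RF | RF | Denver
242 | RF | RF | Denver
NULL | NULL | AX | Kent
NULL | NULL | NU | Boston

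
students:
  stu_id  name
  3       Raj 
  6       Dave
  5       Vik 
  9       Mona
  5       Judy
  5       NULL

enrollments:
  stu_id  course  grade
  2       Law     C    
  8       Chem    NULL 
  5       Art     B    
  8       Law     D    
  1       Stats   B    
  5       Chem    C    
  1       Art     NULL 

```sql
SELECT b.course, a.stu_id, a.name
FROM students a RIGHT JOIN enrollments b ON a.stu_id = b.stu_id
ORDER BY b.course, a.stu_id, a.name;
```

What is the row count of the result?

RIGHT JOIN keeps every row from `enrollments`; unmatched rows get NULL for `students`'s columns.
Matching on a.stu_id = b.stu_id.
Matched pairs: 6; unmatched b rows kept: 5.
Total: 6 matched + 5 padded = 11 rows.

11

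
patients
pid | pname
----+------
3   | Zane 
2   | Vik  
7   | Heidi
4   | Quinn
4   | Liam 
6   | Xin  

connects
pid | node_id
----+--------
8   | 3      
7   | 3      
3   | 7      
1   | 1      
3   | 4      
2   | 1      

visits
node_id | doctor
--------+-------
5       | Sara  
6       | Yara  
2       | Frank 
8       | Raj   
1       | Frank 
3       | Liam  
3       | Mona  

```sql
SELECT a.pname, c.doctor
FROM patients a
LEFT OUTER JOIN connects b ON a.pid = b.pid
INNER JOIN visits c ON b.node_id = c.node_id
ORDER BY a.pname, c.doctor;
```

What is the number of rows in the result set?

3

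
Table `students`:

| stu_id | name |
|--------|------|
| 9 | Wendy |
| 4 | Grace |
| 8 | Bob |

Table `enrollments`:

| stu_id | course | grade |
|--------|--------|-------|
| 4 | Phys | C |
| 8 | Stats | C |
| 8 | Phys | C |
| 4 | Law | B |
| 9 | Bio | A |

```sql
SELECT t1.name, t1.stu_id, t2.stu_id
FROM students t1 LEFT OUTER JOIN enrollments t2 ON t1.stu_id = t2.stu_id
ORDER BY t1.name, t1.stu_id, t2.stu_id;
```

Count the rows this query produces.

LEFT JOIN keeps every row from `students`; unmatched rows get NULL for `enrollments`'s columns.
Matching on t1.stu_id = t2.stu_id.
Matched pairs: 5; unmatched t1 rows kept: 0.
Total: 5 rows.

5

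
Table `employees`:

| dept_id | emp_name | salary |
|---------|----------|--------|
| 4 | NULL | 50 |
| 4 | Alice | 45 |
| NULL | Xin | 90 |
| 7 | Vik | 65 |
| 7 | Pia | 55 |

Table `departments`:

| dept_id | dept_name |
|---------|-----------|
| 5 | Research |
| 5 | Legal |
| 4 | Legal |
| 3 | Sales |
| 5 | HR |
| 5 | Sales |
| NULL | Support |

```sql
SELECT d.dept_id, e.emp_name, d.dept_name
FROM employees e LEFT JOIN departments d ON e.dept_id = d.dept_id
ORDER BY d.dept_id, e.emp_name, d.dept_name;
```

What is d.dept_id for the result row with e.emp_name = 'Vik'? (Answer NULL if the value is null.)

NULL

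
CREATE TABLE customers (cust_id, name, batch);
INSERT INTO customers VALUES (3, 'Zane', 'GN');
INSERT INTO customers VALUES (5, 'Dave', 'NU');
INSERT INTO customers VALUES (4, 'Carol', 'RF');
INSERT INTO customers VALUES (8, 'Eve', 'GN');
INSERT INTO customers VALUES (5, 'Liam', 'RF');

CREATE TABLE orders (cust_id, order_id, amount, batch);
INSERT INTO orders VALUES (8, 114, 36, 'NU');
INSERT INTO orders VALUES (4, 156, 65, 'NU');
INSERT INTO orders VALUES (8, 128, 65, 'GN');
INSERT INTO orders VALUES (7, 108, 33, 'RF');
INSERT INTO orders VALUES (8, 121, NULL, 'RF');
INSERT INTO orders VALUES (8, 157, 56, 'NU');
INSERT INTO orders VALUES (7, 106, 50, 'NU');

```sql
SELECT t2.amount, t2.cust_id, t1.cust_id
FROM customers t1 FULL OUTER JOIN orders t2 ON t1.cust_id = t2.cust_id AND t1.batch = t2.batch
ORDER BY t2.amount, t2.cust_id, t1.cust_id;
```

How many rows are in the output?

FULL OUTER JOIN keeps every row from both sides; unmatched rows get NULL for the other side's columns.
Matching on t1.cust_id = t2.cust_id AND t1.batch = t2.batch.
- t1[0] cust_id=3, batch=GN → no match; kept with NULLs on the t2 side.
- t1[1] cust_id=5, batch=NU → no match; kept with NULLs on the t2 side.
- t1[2] cust_id=4, batch=RF → no match; kept with NULLs on the t2 side.
- t1[3] cust_id=8, batch=GN → 1 match(es) in t2 → 1 row(s).
- t1[4] cust_id=5, batch=RF → no match; kept with NULLs on the t2 side.
- 6 t2 row(s) had no t1 match → kept, t1 columns NULL.
Total: 1 matched + 10 padded = 11 rows.

11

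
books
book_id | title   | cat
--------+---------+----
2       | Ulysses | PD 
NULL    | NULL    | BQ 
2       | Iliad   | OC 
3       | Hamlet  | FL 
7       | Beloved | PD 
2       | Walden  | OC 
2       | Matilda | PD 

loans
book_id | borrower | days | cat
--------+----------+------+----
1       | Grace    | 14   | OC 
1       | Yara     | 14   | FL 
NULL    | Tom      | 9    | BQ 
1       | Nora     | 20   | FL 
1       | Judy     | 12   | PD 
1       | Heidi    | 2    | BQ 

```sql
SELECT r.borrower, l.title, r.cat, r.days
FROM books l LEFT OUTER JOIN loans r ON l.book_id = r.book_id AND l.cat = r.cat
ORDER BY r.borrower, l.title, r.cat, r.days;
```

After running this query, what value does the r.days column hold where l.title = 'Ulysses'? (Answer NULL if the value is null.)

NULL

LEFT JOIN keeps every row from `books`; unmatched rows get NULL for `loans`'s columns.
Matching on l.book_id = r.book_id AND l.cat = r.cat. A NULL in a compared column never satisfies the condition.
- l (book_id=2, cat=PD) has no partner → padded with NULL.
- l (book_id=NULL, cat=BQ) has no partner → padded with NULL.
- l (book_id=2, cat=OC) has no partner → padded with NULL.
- l (book_id=3, cat=FL) has no partner → padded with NULL.
- l (book_id=7, cat=PD) has no partner → padded with NULL.
- l (book_id=2, cat=OC) has no partner → padded with NULL.
- l (book_id=2, cat=PD) has no partner → padded with NULL.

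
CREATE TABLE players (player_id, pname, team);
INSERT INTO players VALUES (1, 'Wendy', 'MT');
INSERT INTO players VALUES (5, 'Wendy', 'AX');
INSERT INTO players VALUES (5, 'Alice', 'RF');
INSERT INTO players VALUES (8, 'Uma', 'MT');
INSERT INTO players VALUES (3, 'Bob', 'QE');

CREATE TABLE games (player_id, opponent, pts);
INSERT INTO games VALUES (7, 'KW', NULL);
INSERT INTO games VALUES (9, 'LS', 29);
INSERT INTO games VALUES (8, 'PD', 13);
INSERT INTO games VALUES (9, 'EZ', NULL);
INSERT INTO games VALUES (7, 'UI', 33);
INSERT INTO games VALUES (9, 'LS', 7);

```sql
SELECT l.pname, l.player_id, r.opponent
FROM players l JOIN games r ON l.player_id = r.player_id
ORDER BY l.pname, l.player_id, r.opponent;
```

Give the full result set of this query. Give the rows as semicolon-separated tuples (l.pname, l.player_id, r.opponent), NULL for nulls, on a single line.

INNER JOIN keeps only pairs where the ON condition holds.
Matching on l.player_id = r.player_id.
- player_id=1: no matching r row, dropped.
- player_id=5: no matching r row, dropped.
- player_id=5: no matching r row, dropped.
- player_id=8: 1 matching r row(s), so 1 row(s) emitted.
- player_id=3: no matching r row, dropped.
After projecting and ordering:
l.pname | l.player_id | r.opponent
Uma | 8 | PD

(Uma, 8, PD)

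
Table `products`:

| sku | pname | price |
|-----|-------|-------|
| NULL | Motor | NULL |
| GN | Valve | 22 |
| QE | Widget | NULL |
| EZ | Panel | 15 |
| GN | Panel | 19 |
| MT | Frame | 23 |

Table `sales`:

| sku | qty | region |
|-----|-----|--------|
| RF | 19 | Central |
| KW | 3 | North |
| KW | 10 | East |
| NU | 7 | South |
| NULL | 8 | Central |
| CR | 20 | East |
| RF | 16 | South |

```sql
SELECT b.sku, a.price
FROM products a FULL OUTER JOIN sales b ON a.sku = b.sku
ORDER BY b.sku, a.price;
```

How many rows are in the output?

13

FULL OUTER JOIN keeps every row from both sides; unmatched rows get NULL for the other side's columns.
Matching on a.sku = b.sku. A NULL in a compared column never satisfies the condition.
- sku=NULL: no b row matches, row kept with b columns NULL.
- sku=GN: no b row matches, row kept with b columns NULL.
- sku=QE: no b row matches, row kept with b columns NULL.
- sku=EZ: no b row matches, row kept with b columns NULL.
- sku=GN: no b row matches, row kept with b columns NULL.
- sku=MT: no b row matches, row kept with b columns NULL.
- plus 7 unmatched b row(s), each kept with NULL a columns.
Total: 0 matched + 13 padded = 13 rows.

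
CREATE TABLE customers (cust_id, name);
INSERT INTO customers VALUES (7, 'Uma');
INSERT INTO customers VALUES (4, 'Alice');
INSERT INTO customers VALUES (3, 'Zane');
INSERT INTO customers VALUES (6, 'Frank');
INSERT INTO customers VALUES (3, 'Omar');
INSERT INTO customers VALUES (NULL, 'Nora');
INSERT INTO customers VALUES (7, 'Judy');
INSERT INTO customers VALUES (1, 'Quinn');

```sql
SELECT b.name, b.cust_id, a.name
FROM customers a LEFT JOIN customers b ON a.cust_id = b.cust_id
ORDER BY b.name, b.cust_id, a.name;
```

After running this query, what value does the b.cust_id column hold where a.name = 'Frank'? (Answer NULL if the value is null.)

LEFT JOIN keeps every row from `customers a`; unmatched rows get NULL for `customers b`'s columns.
Matching on a.cust_id = b.cust_id. A NULL in a compared column never satisfies the condition.
- a[0] cust_id=7 → 2 match(es) in b → 2 row(s).
- a[1] cust_id=4 → 1 match(es) in b → 1 row(s).
- a[2] cust_id=3 → 2 match(es) in b → 2 row(s).
- a[3] cust_id=6 → 1 match(es) in b → 1 row(s).
- a[4] cust_id=3 → 2 match(es) in b → 2 row(s).
- a[5] cust_id=NULL → no match; kept with NULLs on the b side.
- a[6] cust_id=7 → 2 match(es) in b → 2 row(s).
- a[7] cust_id=1 → 1 match(es) in b → 1 row(s).

6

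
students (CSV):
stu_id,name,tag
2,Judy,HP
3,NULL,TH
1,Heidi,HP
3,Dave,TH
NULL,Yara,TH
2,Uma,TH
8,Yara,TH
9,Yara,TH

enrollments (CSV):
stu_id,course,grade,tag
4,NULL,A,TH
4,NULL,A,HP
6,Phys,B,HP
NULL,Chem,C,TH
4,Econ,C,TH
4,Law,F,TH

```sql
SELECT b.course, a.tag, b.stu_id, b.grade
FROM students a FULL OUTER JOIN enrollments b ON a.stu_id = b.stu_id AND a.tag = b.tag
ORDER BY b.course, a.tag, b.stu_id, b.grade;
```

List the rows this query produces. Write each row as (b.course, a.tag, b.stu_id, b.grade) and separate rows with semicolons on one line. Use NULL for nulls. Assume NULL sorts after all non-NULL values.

FULL OUTER JOIN keeps every row from both sides; unmatched rows get NULL for the other side's columns.
Matching on a.stu_id = b.stu_id AND a.tag = b.tag. A NULL in a compared column never satisfies the condition.
- stu_id=2, tag=HP: no b row matches, row kept with b columns NULL.
- stu_id=3, tag=TH: no b row matches, row kept with b columns NULL.
- stu_id=1, tag=HP: no b row matches, row kept with b columns NULL.
- stu_id=3, tag=TH: no b row matches, row kept with b columns NULL.
- stu_id=NULL, tag=TH: no b row matches, row kept with b columns NULL.
- stu_id=2, tag=TH: no b row matches, row kept with b columns NULL.
- stu_id=8, tag=TH: no b row matches, row kept with b columns NULL.
- stu_id=9, tag=TH: no b row matches, row kept with b columns NULL.
- 6 b row(s) had no a match → kept, a columns NULL.

(Chem, NULL, NULL, C); (Econ, NULL, 4, C); (Law, NULL, 4, F); (Phys, NULL, 6, B); (NULL, HP, NULL, NULL); (NULL, HP, NULL, NULL); (NULL, TH, NULL, NULL); (NULL, TH, NULL, NULL); (NULL, TH, NULL, NULL); (NULL, TH, NULL, NULL); (NULL, TH, NULL, NULL); (NULL, TH, NULL, NULL); (NULL, NULL, 4, A); (NULL, NULL, 4, A)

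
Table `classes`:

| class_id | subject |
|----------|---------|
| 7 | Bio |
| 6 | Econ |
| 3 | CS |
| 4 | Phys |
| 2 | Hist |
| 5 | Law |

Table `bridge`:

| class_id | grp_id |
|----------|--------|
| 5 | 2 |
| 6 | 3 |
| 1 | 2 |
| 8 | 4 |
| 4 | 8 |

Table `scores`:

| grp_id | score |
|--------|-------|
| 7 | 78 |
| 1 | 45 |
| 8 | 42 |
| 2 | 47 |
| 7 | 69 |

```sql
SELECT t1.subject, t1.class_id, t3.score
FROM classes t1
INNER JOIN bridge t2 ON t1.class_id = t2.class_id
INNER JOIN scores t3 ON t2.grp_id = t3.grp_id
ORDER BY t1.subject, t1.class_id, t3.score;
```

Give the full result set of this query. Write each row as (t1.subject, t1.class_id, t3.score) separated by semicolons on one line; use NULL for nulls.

Evaluate left to right. First `classes t1 INNER JOIN bridge t2` on class_id: 3 row(s).
Then INNER JOIN `scores t3` on grp_id: keep only rows whose t2.grp_id appears in t3.

(Law, 5, 47); (Phys, 4, 42)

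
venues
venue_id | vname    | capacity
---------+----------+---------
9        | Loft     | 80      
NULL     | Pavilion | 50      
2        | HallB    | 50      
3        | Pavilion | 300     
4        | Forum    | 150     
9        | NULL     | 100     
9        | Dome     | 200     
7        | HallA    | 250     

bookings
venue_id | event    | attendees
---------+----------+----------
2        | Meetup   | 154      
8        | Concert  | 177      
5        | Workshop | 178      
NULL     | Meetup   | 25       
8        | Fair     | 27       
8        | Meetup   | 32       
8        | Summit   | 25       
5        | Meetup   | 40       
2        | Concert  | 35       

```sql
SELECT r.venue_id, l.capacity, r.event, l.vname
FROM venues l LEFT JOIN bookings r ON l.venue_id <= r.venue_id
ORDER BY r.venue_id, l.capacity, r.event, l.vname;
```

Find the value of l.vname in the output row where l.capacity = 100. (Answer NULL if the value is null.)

LEFT JOIN keeps every row from `venues`; unmatched rows get NULL for `bookings`'s columns.
Matching on l.venue_id <= r.venue_id. A NULL in a compared column never satisfies the condition.
- venue_id=9: no r row matches, row kept with r columns NULL.
- venue_id=NULL: no r row matches, row kept with r columns NULL.
- venue_id=2: 8 matching r row(s), so 8 row(s) emitted.
- venue_id=3: 6 matching r row(s), so 6 row(s) emitted.
- venue_id=4: 6 matching r row(s), so 6 row(s) emitted.
- venue_id=9: no r row matches, row kept with r columns NULL.
- venue_id=9: no r row matches, row kept with r columns NULL.
- venue_id=7: 4 matching r row(s), so 4 row(s) emitted.

NULL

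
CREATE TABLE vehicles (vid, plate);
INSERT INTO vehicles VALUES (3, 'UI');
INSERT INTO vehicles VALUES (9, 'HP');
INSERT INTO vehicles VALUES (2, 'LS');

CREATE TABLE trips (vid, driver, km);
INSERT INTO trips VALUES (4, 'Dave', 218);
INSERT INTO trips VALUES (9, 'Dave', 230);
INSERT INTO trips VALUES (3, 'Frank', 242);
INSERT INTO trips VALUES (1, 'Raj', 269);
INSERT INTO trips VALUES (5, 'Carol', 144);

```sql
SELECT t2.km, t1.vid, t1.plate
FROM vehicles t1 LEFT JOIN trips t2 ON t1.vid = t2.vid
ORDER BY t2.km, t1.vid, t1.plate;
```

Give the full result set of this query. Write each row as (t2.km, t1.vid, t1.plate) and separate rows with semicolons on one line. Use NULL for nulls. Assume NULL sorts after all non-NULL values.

(230, 9, HP); (242, 3, UI); (NULL, 2, LS)

LEFT JOIN keeps every row from `vehicles`; unmatched rows get NULL for `trips`'s columns.
Matching on t1.vid = t2.vid.
- vid=3: 1 matching t2 row(s), so 1 row(s) emitted.
- vid=9: 1 matching t2 row(s), so 1 row(s) emitted.
- vid=2: no t2 row matches, row kept with t2 columns NULL.
After projecting and ordering:
t2.km | t1.vid | t1.plate
230 | 9 | HP
242 | 3 | UI
NULL | 2 | LS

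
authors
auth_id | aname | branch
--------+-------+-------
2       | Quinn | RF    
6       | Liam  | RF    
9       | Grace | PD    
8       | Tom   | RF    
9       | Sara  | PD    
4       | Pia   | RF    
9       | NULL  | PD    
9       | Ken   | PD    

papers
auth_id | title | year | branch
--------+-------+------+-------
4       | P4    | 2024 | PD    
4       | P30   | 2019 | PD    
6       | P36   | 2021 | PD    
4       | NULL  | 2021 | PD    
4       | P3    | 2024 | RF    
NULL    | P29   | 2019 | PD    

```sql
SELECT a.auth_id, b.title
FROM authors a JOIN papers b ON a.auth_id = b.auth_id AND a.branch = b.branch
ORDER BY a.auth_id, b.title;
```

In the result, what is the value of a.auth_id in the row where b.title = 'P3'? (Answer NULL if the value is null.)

4

INNER JOIN keeps only pairs where the ON condition holds.
Matching on a.auth_id = b.auth_id AND a.branch = b.branch. A NULL in a compared column never satisfies the condition.
- a (auth_id=2, branch=RF) has no partner → excluded.
- a (auth_id=6, branch=RF) has no partner → excluded.
- a (auth_id=9, branch=PD) has no partner → excluded.
- a (auth_id=8, branch=RF) has no partner → excluded.
- a (auth_id=9, branch=PD) has no partner → excluded.
- a (auth_id=4, branch=RF) pairs with 1 row(s) of b.
- a (auth_id=9, branch=PD) has no partner → excluded.
- a (auth_id=9, branch=PD) has no partner → excluded.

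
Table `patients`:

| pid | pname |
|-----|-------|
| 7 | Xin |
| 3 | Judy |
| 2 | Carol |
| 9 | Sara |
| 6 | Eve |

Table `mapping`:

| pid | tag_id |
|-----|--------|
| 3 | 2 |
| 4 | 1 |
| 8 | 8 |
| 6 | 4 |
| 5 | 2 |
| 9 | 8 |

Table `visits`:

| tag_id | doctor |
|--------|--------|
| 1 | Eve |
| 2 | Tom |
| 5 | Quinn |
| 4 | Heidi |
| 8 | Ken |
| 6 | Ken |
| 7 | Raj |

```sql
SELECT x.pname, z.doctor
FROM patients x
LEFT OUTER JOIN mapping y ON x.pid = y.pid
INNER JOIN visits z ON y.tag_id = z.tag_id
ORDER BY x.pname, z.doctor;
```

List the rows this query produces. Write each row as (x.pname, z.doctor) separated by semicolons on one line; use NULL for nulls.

Step 1 — x LEFT JOIN y on pid → 5 row(s).
Then INNER JOIN `visits z` on tag_id: keep only rows whose y.tag_id appears in z.

(Eve, Heidi); (Judy, Tom); (Sara, Ken)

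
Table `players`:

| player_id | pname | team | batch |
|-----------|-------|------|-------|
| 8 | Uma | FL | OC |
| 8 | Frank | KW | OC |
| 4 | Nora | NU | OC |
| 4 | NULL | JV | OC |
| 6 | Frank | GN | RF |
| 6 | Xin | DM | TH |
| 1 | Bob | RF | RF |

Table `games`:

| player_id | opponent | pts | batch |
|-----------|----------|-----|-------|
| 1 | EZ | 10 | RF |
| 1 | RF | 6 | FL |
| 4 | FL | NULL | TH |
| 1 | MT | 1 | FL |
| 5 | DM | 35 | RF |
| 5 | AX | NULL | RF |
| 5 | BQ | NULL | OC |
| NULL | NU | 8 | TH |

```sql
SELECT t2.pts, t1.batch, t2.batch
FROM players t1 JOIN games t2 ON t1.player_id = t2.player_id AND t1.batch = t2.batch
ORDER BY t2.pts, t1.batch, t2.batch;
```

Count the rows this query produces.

1

INNER JOIN keeps only pairs where the ON condition holds.
Matching on t1.player_id = t2.player_id AND t1.batch = t2.batch. A NULL in a compared column never satisfies the condition.
Matched pairs: 1.
Total: 1 rows.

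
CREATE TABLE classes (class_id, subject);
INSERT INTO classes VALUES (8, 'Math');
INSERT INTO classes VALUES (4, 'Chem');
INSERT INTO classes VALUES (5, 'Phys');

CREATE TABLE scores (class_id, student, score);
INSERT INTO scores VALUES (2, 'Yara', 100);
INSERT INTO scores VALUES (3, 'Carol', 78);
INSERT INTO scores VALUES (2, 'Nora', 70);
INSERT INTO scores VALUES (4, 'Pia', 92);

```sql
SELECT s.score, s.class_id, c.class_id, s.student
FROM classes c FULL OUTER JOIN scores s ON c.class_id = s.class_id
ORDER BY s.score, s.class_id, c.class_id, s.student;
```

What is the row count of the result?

6

FULL OUTER JOIN keeps every row from both sides; unmatched rows get NULL for the other side's columns.
Matching on c.class_id = s.class_id.
- c row (class_id=8): no match → kept, s columns NULL.
- c row (class_id=4): matches 1 s row(s) → 1 output row(s).
- c row (class_id=5): no match → kept, s columns NULL.
- plus 3 unmatched s row(s), each kept with NULL c columns.
Total: 1 matched + 5 padded = 6 rows.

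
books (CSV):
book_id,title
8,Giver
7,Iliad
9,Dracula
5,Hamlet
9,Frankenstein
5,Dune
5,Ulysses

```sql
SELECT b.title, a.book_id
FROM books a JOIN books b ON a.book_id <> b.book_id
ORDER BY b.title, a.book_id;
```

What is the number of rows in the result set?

34

INNER JOIN keeps only pairs where the ON condition holds.
Matching on a.book_id <> b.book_id.
Matched pairs: 34.
Total: 34 rows.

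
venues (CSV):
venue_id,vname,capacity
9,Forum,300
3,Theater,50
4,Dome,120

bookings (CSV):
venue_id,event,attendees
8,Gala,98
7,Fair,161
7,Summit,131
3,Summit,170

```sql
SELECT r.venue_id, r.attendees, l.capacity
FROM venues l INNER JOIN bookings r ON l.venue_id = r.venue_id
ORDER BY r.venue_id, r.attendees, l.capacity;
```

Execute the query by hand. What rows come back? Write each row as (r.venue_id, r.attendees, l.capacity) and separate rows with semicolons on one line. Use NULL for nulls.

INNER JOIN keeps only pairs where the ON condition holds.
Matching on l.venue_id = r.venue_id.
- l row (venue_id=9): no match → dropped.
- l row (venue_id=3): matches 1 r row(s) → 1 output row(s).
- l row (venue_id=4): no match → dropped.
After projecting and ordering:
r.venue_id | r.attendees | l.capacity
3 | 170 | 50

(3, 170, 50)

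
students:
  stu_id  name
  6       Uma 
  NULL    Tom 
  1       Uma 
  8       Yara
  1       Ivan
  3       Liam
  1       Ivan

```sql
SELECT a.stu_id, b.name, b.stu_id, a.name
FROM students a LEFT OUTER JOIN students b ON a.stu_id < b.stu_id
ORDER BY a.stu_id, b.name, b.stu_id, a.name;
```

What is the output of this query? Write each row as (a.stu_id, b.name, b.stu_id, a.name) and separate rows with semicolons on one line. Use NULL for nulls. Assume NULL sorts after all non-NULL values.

(1, Liam, 3, Ivan); (1, Liam, 3, Ivan); (1, Liam, 3, Uma); (1, Uma, 6, Ivan); (1, Uma, 6, Ivan); (1, Uma, 6, Uma); (1, Yara, 8, Ivan); (1, Yara, 8, Ivan); (1, Yara, 8, Uma); (3, Uma, 6, Liam); (3, Yara, 8, Liam); (6, Yara, 8, Uma); (8, NULL, NULL, Yara); (NULL, NULL, NULL, Tom)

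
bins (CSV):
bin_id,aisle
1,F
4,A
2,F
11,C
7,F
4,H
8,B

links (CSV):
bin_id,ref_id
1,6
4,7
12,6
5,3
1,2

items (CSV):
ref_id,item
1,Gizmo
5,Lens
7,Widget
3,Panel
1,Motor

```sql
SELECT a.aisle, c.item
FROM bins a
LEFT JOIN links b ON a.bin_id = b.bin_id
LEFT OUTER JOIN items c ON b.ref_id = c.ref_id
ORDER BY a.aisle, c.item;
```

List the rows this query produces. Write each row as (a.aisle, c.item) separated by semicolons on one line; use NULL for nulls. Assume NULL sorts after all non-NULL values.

(A, Widget); (B, NULL); (C, NULL); (F, NULL); (F, NULL); (F, NULL); (F, NULL); (H, Widget)

Joins associate left-to-right: bins LEFT JOIN links on bin_id gives 8 intermediate row(s).
Then LEFT JOIN `items c` on ref_id: each of those 8 rows is kept; rows whose b.ref_id has no match in c get NULL for c's columns.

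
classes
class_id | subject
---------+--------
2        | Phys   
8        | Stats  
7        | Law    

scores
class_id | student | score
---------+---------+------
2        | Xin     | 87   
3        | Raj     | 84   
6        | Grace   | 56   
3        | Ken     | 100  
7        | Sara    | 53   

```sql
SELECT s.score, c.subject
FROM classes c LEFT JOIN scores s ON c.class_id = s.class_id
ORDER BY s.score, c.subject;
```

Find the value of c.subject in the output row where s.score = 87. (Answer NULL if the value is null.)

Phys

LEFT JOIN keeps every row from `classes`; unmatched rows get NULL for `scores`'s columns.
Matching on c.class_id = s.class_id.
- c (class_id=2) pairs with 1 row(s) of s.
- c (class_id=8) has no partner → padded with NULL.
- c (class_id=7) pairs with 1 row(s) of s.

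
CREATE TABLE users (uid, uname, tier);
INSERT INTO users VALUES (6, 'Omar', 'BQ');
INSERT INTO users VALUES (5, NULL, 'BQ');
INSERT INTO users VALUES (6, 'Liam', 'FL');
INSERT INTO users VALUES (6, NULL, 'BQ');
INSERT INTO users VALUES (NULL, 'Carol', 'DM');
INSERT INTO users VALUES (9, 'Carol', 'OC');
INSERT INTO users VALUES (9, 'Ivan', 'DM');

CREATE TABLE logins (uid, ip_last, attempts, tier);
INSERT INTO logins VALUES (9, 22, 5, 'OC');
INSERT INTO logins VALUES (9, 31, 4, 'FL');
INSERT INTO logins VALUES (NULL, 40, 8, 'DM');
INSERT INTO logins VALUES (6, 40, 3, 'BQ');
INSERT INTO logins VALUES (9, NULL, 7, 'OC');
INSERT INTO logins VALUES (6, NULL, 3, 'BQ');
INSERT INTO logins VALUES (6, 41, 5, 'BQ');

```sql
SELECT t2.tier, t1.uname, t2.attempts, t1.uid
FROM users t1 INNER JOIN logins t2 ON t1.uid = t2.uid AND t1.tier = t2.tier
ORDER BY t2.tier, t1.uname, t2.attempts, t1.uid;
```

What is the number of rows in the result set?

8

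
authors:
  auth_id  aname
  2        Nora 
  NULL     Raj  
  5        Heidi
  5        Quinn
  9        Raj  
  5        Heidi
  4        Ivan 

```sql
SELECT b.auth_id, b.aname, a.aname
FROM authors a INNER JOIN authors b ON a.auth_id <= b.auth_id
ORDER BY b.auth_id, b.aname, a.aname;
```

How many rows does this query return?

24

INNER JOIN keeps only pairs where the ON condition holds.
Matching on a.auth_id <= b.auth_id. A NULL in a compared column never satisfies the condition.
- a[0] auth_id=2 → 6 match(es) in b → 6 row(s).
- a[1] auth_id=NULL → no match; dropped.
- a[2] auth_id=5 → 4 match(es) in b → 4 row(s).
- a[3] auth_id=5 → 4 match(es) in b → 4 row(s).
- a[4] auth_id=9 → 1 match(es) in b → 1 row(s).
- a[5] auth_id=5 → 4 match(es) in b → 4 row(s).
- a[6] auth_id=4 → 5 match(es) in b → 5 row(s).
Total: 24 rows.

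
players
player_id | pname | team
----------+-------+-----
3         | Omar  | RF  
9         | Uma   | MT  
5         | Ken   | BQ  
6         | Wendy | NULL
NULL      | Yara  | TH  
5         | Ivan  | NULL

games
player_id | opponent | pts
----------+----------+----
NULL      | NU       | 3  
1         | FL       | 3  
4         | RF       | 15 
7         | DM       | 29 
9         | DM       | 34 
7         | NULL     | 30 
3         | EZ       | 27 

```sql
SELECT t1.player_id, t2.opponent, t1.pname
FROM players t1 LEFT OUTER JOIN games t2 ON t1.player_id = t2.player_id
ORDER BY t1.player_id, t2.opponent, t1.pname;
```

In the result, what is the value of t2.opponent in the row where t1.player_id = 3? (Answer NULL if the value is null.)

LEFT JOIN keeps every row from `players`; unmatched rows get NULL for `games`'s columns.
Matching on t1.player_id = t2.player_id. A NULL in a compared column never satisfies the condition.
- t1[0] player_id=3 → 1 match(es) in t2 → 1 row(s).
- t1[1] player_id=9 → 1 match(es) in t2 → 1 row(s).
- t1[2] player_id=5 → no match; kept with NULLs on the t2 side.
- t1[3] player_id=6 → no match; kept with NULLs on the t2 side.
- t1[4] player_id=NULL → no match; kept with NULLs on the t2 side.
- t1[5] player_id=5 → no match; kept with NULLs on the t2 side.

EZ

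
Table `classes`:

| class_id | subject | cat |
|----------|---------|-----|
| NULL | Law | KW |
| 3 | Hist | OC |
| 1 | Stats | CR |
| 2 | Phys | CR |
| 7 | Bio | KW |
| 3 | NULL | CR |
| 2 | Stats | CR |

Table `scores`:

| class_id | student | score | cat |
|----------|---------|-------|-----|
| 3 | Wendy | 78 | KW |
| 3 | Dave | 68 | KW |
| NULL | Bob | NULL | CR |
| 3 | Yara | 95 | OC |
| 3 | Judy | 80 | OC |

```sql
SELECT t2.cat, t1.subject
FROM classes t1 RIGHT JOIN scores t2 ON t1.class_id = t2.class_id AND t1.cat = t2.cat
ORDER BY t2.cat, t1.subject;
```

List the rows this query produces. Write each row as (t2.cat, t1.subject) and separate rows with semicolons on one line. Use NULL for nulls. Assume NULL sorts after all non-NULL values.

(CR, NULL); (KW, NULL); (KW, NULL); (OC, Hist); (OC, Hist)

RIGHT JOIN keeps every row from `scores`; unmatched rows get NULL for `classes`'s columns.
Matching on t1.class_id = t2.class_id AND t1.cat = t2.cat. A NULL in a compared column never satisfies the condition.
Matched pairs: 2; unmatched t2 rows kept: 3.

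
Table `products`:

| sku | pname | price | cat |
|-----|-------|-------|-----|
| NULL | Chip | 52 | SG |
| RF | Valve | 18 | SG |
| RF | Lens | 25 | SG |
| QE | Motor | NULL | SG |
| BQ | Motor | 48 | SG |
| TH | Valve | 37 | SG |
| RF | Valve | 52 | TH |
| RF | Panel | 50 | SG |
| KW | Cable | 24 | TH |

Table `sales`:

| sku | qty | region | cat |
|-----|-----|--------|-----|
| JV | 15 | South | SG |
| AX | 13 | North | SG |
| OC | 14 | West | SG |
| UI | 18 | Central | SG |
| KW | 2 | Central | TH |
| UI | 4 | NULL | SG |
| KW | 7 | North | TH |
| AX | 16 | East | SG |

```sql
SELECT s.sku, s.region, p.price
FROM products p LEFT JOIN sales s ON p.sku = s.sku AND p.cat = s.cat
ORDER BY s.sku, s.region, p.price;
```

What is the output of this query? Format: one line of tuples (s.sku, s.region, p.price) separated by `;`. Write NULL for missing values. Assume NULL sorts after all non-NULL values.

LEFT JOIN keeps every row from `products`; unmatched rows get NULL for `sales`'s columns.
Matching on p.sku = s.sku AND p.cat = s.cat. A NULL in a compared column never satisfies the condition.
- p (sku=NULL, cat=SG) has no partner → padded with NULL.
- p (sku=RF, cat=SG) has no partner → padded with NULL.
- p (sku=RF, cat=SG) has no partner → padded with NULL.
- p (sku=QE, cat=SG) has no partner → padded with NULL.
- p (sku=BQ, cat=SG) has no partner → padded with NULL.
- p (sku=TH, cat=SG) has no partner → padded with NULL.
- p (sku=RF, cat=TH) has no partner → padded with NULL.
- p (sku=RF, cat=SG) has no partner → padded with NULL.
- p (sku=KW, cat=TH) pairs with 2 row(s) of s.
After projecting and ordering:
s.sku | s.region | p.price
KW | Central | 24
KW | North | 24
NULL | NULL | 18
NULL | NULL | 25
NULL | NULL | 37
NULL | NULL | 48
NULL | NULL | 50
NULL | NULL | 52
NULL | NULL | 52
NULL | NULL | NULL

(KW, Central, 24); (KW, North, 24); (NULL, NULL, 18); (NULL, NULL, 25); (NULL, NULL, 37); (NULL, NULL, 48); (NULL, NULL, 50); (NULL, NULL, 52); (NULL, NULL, 52); (NULL, NULL, NULL)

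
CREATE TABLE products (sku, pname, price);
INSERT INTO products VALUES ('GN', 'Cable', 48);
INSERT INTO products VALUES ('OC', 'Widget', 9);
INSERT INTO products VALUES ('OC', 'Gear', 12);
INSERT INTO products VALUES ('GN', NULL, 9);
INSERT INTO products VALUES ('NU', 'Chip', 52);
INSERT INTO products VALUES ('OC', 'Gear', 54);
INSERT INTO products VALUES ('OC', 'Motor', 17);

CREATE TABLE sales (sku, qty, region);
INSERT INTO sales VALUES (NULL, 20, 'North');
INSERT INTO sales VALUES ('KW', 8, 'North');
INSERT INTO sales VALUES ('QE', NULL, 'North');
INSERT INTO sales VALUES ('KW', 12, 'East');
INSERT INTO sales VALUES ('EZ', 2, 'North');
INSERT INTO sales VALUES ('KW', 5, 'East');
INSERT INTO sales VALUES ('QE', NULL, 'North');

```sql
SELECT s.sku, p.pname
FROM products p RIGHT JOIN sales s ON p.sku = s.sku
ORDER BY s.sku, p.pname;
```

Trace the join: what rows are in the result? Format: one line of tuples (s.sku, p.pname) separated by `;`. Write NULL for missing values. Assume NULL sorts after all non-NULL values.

(EZ, NULL); (KW, NULL); (KW, NULL); (KW, NULL); (QE, NULL); (QE, NULL); (NULL, NULL)

RIGHT JOIN keeps every row from `sales`; unmatched rows get NULL for `products`'s columns.
Matching on p.sku = s.sku. A NULL in a compared column never satisfies the condition.
- p (sku=GN) has no partner in s.
- p (sku=OC) has no partner in s.
- p (sku=OC) has no partner in s.
- p (sku=GN) has no partner in s.
- p (sku=NU) has no partner in s.
- p (sku=OC) has no partner in s.
- p (sku=OC) has no partner in s.
- 7 s row(s) had no p match → kept, p columns NULL.
After projecting and ordering:
s.sku | p.pname
EZ | NULL
KW | NULL
KW | NULL
KW | NULL
QE | NULL
QE | NULL
NULL | NULL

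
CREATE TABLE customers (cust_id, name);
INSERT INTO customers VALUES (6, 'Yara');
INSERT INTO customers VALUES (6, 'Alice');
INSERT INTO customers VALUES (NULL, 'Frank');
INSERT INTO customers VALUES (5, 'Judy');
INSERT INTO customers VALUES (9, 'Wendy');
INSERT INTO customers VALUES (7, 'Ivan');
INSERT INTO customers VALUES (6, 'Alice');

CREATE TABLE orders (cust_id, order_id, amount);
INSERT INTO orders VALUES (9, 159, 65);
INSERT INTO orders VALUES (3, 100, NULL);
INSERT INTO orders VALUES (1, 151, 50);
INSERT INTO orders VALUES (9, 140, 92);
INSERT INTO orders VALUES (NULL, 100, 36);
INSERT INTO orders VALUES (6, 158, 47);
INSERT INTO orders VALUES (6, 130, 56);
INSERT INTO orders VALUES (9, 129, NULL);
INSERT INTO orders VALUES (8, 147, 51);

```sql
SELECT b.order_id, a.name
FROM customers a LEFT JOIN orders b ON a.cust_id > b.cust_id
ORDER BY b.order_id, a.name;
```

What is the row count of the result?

18

LEFT JOIN keeps every row from `customers`; unmatched rows get NULL for `orders`'s columns.
Matching on a.cust_id > b.cust_id. A NULL in a compared column never satisfies the condition.
Matched pairs: 17; unmatched a rows kept: 1.
Total: 17 matched + 1 padded = 18 rows.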